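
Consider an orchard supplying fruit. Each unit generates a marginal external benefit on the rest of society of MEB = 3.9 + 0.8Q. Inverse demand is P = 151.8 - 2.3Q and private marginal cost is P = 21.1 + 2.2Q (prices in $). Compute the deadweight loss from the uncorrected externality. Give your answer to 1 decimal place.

DWL = $99.5

Market equilibrium (private): 21.1 + 2.2Q = 151.8 - 2.3Q → Q_m = 29.0444.
Social marginal cost = private MC − MEB = 17.2 + 1.4Q.
Set SMC = demand: 17.2 + 1.4Q = 151.8 - 2.3Q → Q* = 36.3784.
Between Q* and Q_m the wedge demand − SMC runs linearly from 0 to MEB(Q_m), so the loss is a triangle.
DWL = ½ × 7.3340 × 27.1356 = 99.5062.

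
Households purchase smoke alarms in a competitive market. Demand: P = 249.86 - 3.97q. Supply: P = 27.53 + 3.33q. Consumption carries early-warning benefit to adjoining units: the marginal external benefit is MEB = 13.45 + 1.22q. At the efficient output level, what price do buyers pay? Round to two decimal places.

Social marginal benefit = demand + MEB = 263.31 - 2.75q.
Set SMB = MC: 263.31 - 2.75q = 27.53 + 3.33q → q* = 38.7796.
Consumer price on the demand curve at q*: 249.86 − 3.97×38.7796 = 95.9050.

P = 95.90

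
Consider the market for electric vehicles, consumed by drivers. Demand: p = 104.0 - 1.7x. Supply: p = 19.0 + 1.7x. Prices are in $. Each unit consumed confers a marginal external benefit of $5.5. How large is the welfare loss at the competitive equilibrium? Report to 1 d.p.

DWL = $4.4

Market equilibrium (private): 19.0 + 1.7x = 104.0 - 1.7x → x_m = 25.0000.
Social marginal benefit = demand + MEB = 109.5 - 1.7x.
Set SMB = MC: 109.5 - 1.7x = 19.0 + 1.7x → x* = 26.6176.
The welfare-loss triangle has base |x_m − x*| and height MEB(x_m) (the vertical gap between SMB and MC is zero at x* and MEB at x_m).
DWL = ½ × 1.6176 × 5.5000 = 4.4484.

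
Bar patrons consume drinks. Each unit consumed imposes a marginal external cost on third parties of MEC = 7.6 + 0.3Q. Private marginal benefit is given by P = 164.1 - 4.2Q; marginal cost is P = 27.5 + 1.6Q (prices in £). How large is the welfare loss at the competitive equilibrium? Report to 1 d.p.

Market equilibrium (private): 27.5 + 1.6Q = 164.1 - 4.2Q → Q_m = 23.5517.
Social marginal benefit = demand − MEC = 156.5 - 4.5Q.
Set SMB = MC: 156.5 - 4.5Q = 27.5 + 1.6Q → Q* = 21.1475.
The loss is the area between SMB and MC from Q* to Q_m; with linear curves that's a triangle of height MEC(Q_m).
DWL = ½ × 2.4042 × 14.6655 = 17.6294.

DWL = £17.6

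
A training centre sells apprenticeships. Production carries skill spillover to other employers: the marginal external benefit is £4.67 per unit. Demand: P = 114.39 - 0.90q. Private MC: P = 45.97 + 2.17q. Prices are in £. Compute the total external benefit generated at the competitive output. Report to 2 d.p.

£104.08

Market equilibrium (private): 45.97 + 2.17q = 114.39 - 0.90q → q_m = 22.2866.
Total external benefit = MEB × q_m = 4.67 × 22.2866 = 104.0784.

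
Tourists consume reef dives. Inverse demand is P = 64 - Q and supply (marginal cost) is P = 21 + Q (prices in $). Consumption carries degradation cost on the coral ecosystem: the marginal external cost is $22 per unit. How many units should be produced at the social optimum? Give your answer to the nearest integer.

Social marginal benefit = demand − MEC = 42 - Q.
Set SMB = MC: 42 - Q = 21 + Q → Q* = 10.5000.

Q* = 11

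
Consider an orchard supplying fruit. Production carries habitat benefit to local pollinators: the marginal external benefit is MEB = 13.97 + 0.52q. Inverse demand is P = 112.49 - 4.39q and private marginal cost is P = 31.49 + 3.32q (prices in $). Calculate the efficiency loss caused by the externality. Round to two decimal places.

Market equilibrium (private): 31.49 + 3.32q = 112.49 - 4.39q → q_m = 10.5058.
Social marginal cost = private MC − MEB = 17.52 + 2.80q.
Set SMC = demand: 17.52 + 2.80q = 112.49 - 4.39q → q* = 13.2086.
Height of the DWL triangle at q_m is demand(q_m) − SMC(q_m) = MEB(q_m) = 19.4330.
DWL = ½ × 2.7028 × 19.4330 = 26.2618.

DWL = $26.26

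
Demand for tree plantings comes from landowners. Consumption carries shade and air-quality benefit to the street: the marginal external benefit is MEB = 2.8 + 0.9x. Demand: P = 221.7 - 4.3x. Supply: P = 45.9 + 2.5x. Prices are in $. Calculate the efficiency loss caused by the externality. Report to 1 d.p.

Market equilibrium (private): 45.9 + 2.5x = 221.7 - 4.3x → x_m = 25.8529.
Social marginal benefit = demand + MEB = 224.5 - 3.4x.
Set SMB = MC: 224.5 - 3.4x = 45.9 + 2.5x → x* = 30.2712.
Between x* and x_m the wedge SMB − MC runs linearly from 0 to MEB(x_m), so the loss is a triangle.
DWL = ½ × 4.4183 × 26.0676 = 57.5872.

DWL = $57.6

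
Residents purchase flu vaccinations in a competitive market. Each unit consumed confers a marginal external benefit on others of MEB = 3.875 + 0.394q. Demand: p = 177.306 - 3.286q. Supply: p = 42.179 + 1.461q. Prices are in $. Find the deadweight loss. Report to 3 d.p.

Market equilibrium (private): 42.179 + 1.461q = 177.306 - 3.286q → q_m = 28.4658.
Social marginal benefit = demand + MEB = 181.181 - 2.892q.
Set SMB = MC: 181.181 - 2.892q = 42.179 + 1.461q → q* = 31.9325.
The welfare-loss triangle has base |q_m − q*| and height MEB(q_m) (the vertical gap between SMB and MC is zero at q* and MEB at q_m).
DWL = ½ × 3.4667 × 15.0905 = 26.1571.

DWL = $26.157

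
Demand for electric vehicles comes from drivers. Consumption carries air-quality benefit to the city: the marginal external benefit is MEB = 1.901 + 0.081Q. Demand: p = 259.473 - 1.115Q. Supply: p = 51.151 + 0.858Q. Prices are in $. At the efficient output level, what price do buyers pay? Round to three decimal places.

Social marginal benefit = demand + MEB = 261.374 - 1.034Q.
Set SMB = MC: 261.374 - 1.034Q = 51.151 + 0.858Q → Q* = 111.1115.
Consumer price on the demand curve at Q*: 259.473 − 1.115×111.1115 = 135.5837.

P = $135.584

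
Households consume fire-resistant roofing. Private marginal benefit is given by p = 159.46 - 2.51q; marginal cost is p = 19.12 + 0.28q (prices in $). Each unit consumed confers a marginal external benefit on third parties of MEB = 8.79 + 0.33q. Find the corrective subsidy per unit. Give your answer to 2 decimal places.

subsidy = $28.80 per unit

Social marginal benefit = demand + MEB = 168.25 - 2.18q.
Set SMB = MC: 168.25 - 2.18q = 19.12 + 0.28q → q* = 60.6220.
The Pigouvian subsidy equals MEB at q*: 8.79 + 0.33×60.6220 = 28.7953.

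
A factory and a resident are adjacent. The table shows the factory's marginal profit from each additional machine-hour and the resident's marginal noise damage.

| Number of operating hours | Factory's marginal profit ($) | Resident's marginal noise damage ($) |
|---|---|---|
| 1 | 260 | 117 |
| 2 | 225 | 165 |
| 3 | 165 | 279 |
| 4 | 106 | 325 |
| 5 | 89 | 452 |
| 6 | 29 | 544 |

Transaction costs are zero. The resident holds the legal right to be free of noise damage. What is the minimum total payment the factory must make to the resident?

$282

Efficient level: marginal profit ≥ marginal noise damage through level 2, so k* = 2.
With the resident holding the right, the factory must at least compensate total damage at k*: 117 + 165 = 282.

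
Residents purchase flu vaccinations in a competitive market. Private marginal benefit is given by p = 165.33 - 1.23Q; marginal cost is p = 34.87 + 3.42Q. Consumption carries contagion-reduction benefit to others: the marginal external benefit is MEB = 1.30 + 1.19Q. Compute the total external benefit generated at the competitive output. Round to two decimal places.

504.82

Market equilibrium (private): 34.87 + 3.42Q = 165.33 - 1.23Q → Q_m = 28.0559.
Total external benefit = ∫₀^{Q_m} (1.30 + 1.19Q) dQ = 1.30×28.0559 + ½×1.19×28.0559² = 504.8171.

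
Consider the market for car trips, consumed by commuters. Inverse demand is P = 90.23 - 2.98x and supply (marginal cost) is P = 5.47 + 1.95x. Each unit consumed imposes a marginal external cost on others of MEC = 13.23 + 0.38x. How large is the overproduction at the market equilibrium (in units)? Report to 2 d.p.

3.72 units

Market equilibrium (private): 5.47 + 1.95x = 90.23 - 2.98x → x_m = 17.1927.
Social marginal benefit = demand − MEC = 77.00 - 3.36x.
Set SMB = MC: 77.00 - 3.36x = 5.47 + 1.95x → x* = 13.4708.
Gap = |17.1927 − 13.4708| = 3.7219.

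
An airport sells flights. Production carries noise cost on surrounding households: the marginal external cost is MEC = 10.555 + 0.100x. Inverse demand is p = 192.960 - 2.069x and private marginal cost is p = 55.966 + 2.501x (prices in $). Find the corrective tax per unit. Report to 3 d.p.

tax = $13.262 per unit

Social marginal cost = private MC + MEC = 66.521 + 2.601x.
Set SMC = demand: 66.521 + 2.601x = 192.960 - 2.069x → x* = 27.0747.
The Pigouvian tax equals MEC at x*: 10.555 + 0.100×27.0747 = 13.2625.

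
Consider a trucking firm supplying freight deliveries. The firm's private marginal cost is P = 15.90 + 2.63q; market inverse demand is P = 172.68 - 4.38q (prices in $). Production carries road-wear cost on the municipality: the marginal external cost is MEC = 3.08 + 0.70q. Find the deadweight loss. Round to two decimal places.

Market equilibrium (private): 15.90 + 2.63q = 172.68 - 4.38q → q_m = 22.3652.
Social marginal cost = private MC + MEC = 18.98 + 3.33q.
Set SMC = demand: 18.98 + 3.33q = 172.68 - 4.38q → q* = 19.9351.
The welfare-loss triangle has base |q_m − q*| and height MEC(q_m) (the vertical gap between SMC and demand is zero at q* and MEC at q_m).
DWL = ½ × 2.4301 × 18.7356 = 22.7647.

DWL = $22.76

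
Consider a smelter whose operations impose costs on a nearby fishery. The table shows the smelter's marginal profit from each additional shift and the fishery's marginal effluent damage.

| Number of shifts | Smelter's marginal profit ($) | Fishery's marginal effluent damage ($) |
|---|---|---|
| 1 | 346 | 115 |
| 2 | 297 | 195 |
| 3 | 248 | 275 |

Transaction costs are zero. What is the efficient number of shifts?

Bargaining reaches the level where marginal profit last exceeds marginal effluent damage.
That holds through level 2 (297 ≥ 195) but not at 3 (248 < 275).

2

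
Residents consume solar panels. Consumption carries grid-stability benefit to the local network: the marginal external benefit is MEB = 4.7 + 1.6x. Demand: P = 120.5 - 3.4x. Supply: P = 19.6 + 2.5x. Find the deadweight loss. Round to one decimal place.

DWL = 119.5

Market equilibrium (private): 19.6 + 2.5x = 120.5 - 3.4x → x_m = 17.1017.
Social marginal benefit = demand + MEB = 125.2 - 1.8x.
Set SMB = MC: 125.2 - 1.8x = 19.6 + 2.5x → x* = 24.5581.
The loss is the area between SMB and MC from x* to x_m; with linear curves that's a triangle of height MEB(x_m).
DWL = ½ × 7.4564 × 32.0627 = 119.5362.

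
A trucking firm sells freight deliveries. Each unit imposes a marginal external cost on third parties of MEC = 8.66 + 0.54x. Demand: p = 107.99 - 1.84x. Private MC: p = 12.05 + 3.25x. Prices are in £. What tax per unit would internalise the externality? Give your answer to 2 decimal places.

tax = £17.03 per unit

Social marginal cost = private MC + MEC = 20.71 + 3.79x.
Set SMC = demand: 20.71 + 3.79x = 107.99 - 1.84x → x* = 15.5027.
The Pigouvian tax equals MEC at x*: 8.66 + 0.54×15.5027 = 17.0315.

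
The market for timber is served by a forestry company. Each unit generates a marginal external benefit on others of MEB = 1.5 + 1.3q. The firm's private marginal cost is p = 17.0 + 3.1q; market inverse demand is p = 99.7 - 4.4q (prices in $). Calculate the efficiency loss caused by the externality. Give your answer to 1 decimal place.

Market equilibrium (private): 17.0 + 3.1q = 99.7 - 4.4q → q_m = 11.0267.
Social marginal cost = private MC − MEB = 15.5 + 1.8q.
Set SMC = demand: 15.5 + 1.8q = 99.7 - 4.4q → q* = 13.5806.
The loss is the area between SMC and demand from q* to q_m; with linear curves that's a triangle of height MEB(q_m).
DWL = ½ × 2.5539 × 15.8347 = 20.2201.

DWL = $20.2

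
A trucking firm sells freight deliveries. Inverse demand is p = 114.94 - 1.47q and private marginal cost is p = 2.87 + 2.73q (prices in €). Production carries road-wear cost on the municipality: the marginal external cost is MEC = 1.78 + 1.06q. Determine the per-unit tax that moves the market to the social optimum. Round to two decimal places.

tax = €24.01 per unit

Social marginal cost = private MC + MEC = 4.65 + 3.79q.
Set SMC = demand: 4.65 + 3.79q = 114.94 - 1.47q → q* = 20.9677.
The Pigouvian tax equals MEC at q*: 1.78 + 1.06×20.9677 = 24.0058.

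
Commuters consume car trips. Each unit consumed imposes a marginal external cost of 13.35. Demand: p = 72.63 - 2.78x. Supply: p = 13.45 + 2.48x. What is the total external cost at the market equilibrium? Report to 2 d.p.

Market equilibrium (private): 13.45 + 2.48x = 72.63 - 2.78x → x_m = 11.2510.
Total external cost = MEC × x_m = 13.35 × 11.2510 = 150.2009.

150.20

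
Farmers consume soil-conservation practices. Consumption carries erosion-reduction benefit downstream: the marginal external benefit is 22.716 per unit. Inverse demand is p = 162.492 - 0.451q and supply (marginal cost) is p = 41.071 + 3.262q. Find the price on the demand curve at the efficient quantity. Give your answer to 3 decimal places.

Social marginal benefit = demand + MEB = 185.208 - 0.451q.
Set SMB = MC: 185.208 - 0.451q = 41.071 + 3.262q → q* = 38.8196.
Consumer price on the demand curve at q*: 162.492 − 0.451×38.8196 = 144.9844.

P = 144.984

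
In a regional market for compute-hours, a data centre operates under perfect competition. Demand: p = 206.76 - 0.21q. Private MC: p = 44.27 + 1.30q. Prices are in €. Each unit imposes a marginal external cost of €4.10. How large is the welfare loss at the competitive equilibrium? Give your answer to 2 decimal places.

DWL = €5.57

Market equilibrium (private): 44.27 + 1.30q = 206.76 - 0.21q → q_m = 107.6093.
Social marginal cost = private MC + MEC = 48.37 + 1.30q.
Set SMC = demand: 48.37 + 1.30q = 206.76 - 0.21q → q* = 104.8940.
Between q* and q_m the wedge SMC − demand runs linearly from 0 to MEC(q_m), so the loss is a triangle.
DWL = ½ × 2.7153 × 4.1000 = 5.5664.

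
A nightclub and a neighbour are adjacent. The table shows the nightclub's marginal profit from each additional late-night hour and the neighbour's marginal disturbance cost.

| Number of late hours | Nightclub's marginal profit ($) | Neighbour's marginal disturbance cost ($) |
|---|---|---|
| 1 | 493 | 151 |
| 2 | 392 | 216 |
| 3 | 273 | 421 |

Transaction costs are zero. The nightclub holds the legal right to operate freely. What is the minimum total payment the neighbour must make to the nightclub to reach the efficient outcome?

$273

Left alone the nightclub would choose level 3 (marginal profit stays positive).
Efficient level: k* = 2 (marginal profit ≥ marginal disturbance cost through 2).
The neighbour must at least cover the nightclub's forgone profit from cutting 3→2: 273 = 273.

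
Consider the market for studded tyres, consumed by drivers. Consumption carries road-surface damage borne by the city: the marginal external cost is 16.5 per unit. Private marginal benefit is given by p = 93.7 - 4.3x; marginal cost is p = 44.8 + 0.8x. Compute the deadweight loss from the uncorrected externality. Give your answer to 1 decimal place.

Market equilibrium (private): 44.8 + 0.8x = 93.7 - 4.3x → x_m = 9.5882.
Social marginal benefit = demand − MEC = 77.2 - 4.3x.
Set SMB = MC: 77.2 - 4.3x = 44.8 + 0.8x → x* = 6.3529.
The loss is the area between SMB and MC from x* to x_m; with linear curves that's a triangle of height MEC(x_m).
DWL = ½ × 3.2353 × 16.5000 = 26.6912.

DWL = 26.7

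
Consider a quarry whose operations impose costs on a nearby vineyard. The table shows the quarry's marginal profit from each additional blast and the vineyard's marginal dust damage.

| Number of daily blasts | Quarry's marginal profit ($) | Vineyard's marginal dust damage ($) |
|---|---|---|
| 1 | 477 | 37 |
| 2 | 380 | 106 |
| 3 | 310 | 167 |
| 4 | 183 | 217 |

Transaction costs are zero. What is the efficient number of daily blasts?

Bargaining reaches the level where marginal profit last exceeds marginal dust damage.
That holds through level 3 (310 ≥ 167) but not at 4 (183 < 217).

3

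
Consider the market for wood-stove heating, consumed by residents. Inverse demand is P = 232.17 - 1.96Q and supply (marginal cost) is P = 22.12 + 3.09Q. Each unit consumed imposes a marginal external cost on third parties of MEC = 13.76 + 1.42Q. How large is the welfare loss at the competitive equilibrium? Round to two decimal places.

Market equilibrium (private): 22.12 + 3.09Q = 232.17 - 1.96Q → Q_m = 41.5941.
Social marginal benefit = demand − MEC = 218.41 - 3.38Q.
Set SMB = MC: 218.41 - 3.38Q = 22.12 + 3.09Q → Q* = 30.3385.
Between Q* and Q_m the wedge MC − SMB runs linearly from 0 to MEC(Q_m), so the loss is a triangle.
DWL = ½ × 11.2556 × 72.8236 = 409.8367.

DWL = 409.84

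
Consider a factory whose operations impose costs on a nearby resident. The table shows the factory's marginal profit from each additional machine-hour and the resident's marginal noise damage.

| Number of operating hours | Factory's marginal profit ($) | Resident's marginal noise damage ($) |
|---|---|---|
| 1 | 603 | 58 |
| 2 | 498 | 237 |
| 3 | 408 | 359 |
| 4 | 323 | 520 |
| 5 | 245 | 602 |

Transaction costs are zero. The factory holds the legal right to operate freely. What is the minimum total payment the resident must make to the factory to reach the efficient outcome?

$568

Left alone the factory would choose level 5 (marginal profit stays positive).
Efficient level: k* = 3 (marginal profit ≥ marginal noise damage through 3).
The resident must at least cover the factory's forgone profit from cutting 5→3: 323 + 245 = 568.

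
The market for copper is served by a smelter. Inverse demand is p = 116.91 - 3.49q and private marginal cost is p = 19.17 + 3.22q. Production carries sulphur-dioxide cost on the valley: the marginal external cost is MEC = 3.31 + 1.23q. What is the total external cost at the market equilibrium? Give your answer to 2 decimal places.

178.70

Market equilibrium (private): 19.17 + 3.22q = 116.91 - 3.49q → q_m = 14.5663.
Total external cost = ∫₀^{q_m} (3.31 + 1.23q) dq = 3.31×14.5663 + ½×1.23×14.5663² = 178.7034.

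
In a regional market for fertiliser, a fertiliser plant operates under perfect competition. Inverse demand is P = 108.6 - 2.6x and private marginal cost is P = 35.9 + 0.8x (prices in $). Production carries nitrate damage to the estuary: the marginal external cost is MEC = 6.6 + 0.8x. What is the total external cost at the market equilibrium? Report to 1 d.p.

$324.0

Market equilibrium (private): 35.9 + 0.8x = 108.6 - 2.6x → x_m = 21.3824.
Total external cost = ∫₀^{x_m} (6.6 + 0.8x) dx = 6.6×21.3824 + ½×0.8×21.3824² = 324.0067.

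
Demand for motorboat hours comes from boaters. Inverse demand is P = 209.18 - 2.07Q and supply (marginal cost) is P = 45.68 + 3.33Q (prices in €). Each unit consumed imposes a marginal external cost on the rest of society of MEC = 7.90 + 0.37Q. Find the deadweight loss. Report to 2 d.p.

DWL = €31.62

Market equilibrium (private): 45.68 + 3.33Q = 209.18 - 2.07Q → Q_m = 30.2778.
Social marginal benefit = demand − MEC = 201.28 - 2.44Q.
Set SMB = MC: 201.28 - 2.44Q = 45.68 + 3.33Q → Q* = 26.9671.
Height of the DWL triangle at Q_m is MC(Q_m) − SMB(Q_m) = MEC(Q_m) = 19.1028.
DWL = ½ × 3.3107 × 19.1028 = 31.6218.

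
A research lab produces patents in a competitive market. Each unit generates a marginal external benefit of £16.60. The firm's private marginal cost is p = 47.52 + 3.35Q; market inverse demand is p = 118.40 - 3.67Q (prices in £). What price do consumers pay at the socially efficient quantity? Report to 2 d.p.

P = £72.67

Social marginal cost = private MC − MEB = 30.92 + 3.35Q.
Set SMC = demand: 30.92 + 3.35Q = 118.40 - 3.67Q → Q* = 12.4615.
Consumer price on the demand curve at Q*: 118.40 − 3.67×12.4615 = 72.6663.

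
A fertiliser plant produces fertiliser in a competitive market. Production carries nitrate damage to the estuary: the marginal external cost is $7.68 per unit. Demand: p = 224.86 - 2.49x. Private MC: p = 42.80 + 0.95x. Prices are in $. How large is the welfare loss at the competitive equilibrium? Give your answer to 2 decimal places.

Market equilibrium (private): 42.80 + 0.95x = 224.86 - 2.49x → x_m = 52.9244.
Social marginal cost = private MC + MEC = 50.48 + 0.95x.
Set SMC = demand: 50.48 + 0.95x = 224.86 - 2.49x → x* = 50.6919.
Height of the DWL triangle at x_m is SMC(x_m) − demand(x_m) = MEC(x_m) = 7.6800.
DWL = ½ × 2.2325 × 7.6800 = 8.5728.

DWL = $8.57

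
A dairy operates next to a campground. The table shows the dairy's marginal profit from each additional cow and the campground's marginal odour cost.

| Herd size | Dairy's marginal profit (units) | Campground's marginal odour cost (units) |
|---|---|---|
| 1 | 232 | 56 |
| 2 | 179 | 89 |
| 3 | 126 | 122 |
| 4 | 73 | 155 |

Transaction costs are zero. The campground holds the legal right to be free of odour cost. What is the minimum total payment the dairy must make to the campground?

Efficient level: marginal profit ≥ marginal odour cost through level 3, so k* = 3.
With the campground holding the right, the dairy must at least compensate total damage at k*: 56 + 89 + 122 = 267.

267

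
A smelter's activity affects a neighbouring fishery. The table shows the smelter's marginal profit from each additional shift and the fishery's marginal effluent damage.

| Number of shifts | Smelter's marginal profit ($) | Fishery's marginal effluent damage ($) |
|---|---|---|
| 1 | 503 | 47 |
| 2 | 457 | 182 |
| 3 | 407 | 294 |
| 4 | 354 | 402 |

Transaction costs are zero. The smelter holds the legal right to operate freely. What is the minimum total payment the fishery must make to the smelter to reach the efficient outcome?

$354

Left alone the smelter would choose level 4 (marginal profit stays positive).
Efficient level: k* = 3 (marginal profit ≥ marginal effluent damage through 3).
The fishery must at least cover the smelter's forgone profit from cutting 4→3: 354 = 354.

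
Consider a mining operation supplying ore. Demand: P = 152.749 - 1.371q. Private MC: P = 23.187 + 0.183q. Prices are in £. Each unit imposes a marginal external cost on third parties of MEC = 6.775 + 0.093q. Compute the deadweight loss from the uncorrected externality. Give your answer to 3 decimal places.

Market equilibrium (private): 23.187 + 0.183q = 152.749 - 1.371q → q_m = 83.3732.
Social marginal cost = private MC + MEC = 29.962 + 0.276q.
Set SMC = demand: 29.962 + 0.276q = 152.749 - 1.371q → q* = 74.5519.
The welfare-loss triangle has base |q_m − q*| and height MEC(q_m) (the vertical gap between SMC and demand is zero at q* and MEC at q_m).
DWL = ½ × 8.8213 × 14.5287 = 64.0810.

DWL = £64.081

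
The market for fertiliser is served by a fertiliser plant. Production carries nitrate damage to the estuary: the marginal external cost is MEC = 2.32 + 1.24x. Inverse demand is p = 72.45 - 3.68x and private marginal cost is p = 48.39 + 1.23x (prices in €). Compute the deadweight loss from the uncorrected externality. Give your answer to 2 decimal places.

Market equilibrium (private): 48.39 + 1.23x = 72.45 - 3.68x → x_m = 4.9002.
Social marginal cost = private MC + MEC = 50.71 + 2.47x.
Set SMC = demand: 50.71 + 2.47x = 72.45 - 3.68x → x* = 3.5350.
The loss is the area between SMC and demand from x* to x_m; with linear curves that's a triangle of height MEC(x_m).
DWL = ½ × 1.3652 × 8.3963 = 5.7313.

DWL = €5.73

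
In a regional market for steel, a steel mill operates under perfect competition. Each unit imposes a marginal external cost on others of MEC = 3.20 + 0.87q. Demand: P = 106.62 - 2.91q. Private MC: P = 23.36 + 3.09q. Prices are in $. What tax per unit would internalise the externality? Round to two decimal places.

tax = $13.34 per unit

Social marginal cost = private MC + MEC = 26.56 + 3.96q.
Set SMC = demand: 26.56 + 3.96q = 106.62 - 2.91q → q* = 11.6536.
The Pigouvian tax equals MEC at q*: 3.20 + 0.87×11.6536 = 13.3386.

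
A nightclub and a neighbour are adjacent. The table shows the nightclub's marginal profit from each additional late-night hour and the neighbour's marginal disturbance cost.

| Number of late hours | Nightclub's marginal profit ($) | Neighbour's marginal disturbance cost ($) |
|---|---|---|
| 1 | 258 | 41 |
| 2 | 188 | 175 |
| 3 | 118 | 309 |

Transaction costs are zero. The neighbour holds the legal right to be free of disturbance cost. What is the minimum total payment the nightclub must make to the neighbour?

Efficient level: marginal profit ≥ marginal disturbance cost through level 2, so k* = 2.
With the neighbour holding the right, the nightclub must at least compensate total damage at k*: 41 + 175 = 216.

$216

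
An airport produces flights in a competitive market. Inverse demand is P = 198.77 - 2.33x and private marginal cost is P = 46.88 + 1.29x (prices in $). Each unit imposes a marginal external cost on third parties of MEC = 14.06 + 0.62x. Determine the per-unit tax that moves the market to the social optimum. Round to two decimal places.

Social marginal cost = private MC + MEC = 60.94 + 1.91x.
Set SMC = demand: 60.94 + 1.91x = 198.77 - 2.33x → x* = 32.5071.
The Pigouvian tax equals MEC at x*: 14.06 + 0.62×32.5071 = 34.2144.

tax = $34.21 per unit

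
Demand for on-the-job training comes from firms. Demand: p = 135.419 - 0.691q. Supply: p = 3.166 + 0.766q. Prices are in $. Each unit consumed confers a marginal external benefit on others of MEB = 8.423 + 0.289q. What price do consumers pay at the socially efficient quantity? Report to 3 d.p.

P = $52.194

Social marginal benefit = demand + MEB = 143.842 - 0.402q.
Set SMB = MC: 143.842 - 0.402q = 3.166 + 0.766q → q* = 120.4418.
Consumer price on the demand curve at q*: 135.419 − 0.691×120.4418 = 52.1937.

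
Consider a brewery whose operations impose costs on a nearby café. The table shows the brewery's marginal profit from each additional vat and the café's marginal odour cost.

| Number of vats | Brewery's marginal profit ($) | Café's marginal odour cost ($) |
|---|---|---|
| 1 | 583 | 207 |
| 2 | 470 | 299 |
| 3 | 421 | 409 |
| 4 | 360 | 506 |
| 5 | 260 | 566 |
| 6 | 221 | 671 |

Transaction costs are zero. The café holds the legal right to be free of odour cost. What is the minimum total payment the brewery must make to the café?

$915

Efficient level: marginal profit ≥ marginal odour cost through level 3, so k* = 3.
With the café holding the right, the brewery must at least compensate total damage at k*: 207 + 299 + 409 = 915.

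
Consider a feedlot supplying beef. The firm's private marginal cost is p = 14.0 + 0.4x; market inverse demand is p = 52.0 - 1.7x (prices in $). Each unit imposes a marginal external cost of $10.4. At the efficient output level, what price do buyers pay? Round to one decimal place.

Social marginal cost = private MC + MEC = 24.4 + 0.4x.
Set SMC = demand: 24.4 + 0.4x = 52.0 - 1.7x → x* = 13.1429.
Consumer price on the demand curve at x*: 52.0 − 1.7×13.1429 = 29.6571.

P = $29.7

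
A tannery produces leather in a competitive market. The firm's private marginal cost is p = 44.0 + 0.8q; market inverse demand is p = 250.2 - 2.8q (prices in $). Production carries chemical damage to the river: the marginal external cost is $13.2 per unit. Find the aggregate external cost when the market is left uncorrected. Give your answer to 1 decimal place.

Market equilibrium (private): 44.0 + 0.8q = 250.2 - 2.8q → q_m = 57.2778.
Total external cost = MEC × q_m = 13.2 × 57.2778 = 756.0670.

$756.1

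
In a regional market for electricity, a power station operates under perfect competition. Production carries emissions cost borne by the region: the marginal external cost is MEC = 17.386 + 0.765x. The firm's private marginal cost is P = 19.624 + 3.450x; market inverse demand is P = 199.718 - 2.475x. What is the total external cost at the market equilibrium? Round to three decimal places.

881.847

Market equilibrium (private): 19.624 + 3.450x = 199.718 - 2.475x → x_m = 30.3956.
Total external cost = ∫₀^{x_m} (17.386 + 0.765x) dx = 17.386×30.3956 + ½×0.765×30.3956² = 881.8468.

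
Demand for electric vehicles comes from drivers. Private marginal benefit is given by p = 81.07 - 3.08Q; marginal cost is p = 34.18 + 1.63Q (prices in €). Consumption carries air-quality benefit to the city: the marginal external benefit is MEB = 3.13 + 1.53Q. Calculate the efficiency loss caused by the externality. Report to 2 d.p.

DWL = €53.01

Market equilibrium (private): 34.18 + 1.63Q = 81.07 - 3.08Q → Q_m = 9.9554.
Social marginal benefit = demand + MEB = 84.20 - 1.55Q.
Set SMB = MC: 84.20 - 1.55Q = 34.18 + 1.63Q → Q* = 15.7296.
The welfare-loss triangle has base |Q_m − Q*| and height MEB(Q_m) (the vertical gap between SMB and MC is zero at Q* and MEB at Q_m).
DWL = ½ × 5.7742 × 18.3618 = 53.0124.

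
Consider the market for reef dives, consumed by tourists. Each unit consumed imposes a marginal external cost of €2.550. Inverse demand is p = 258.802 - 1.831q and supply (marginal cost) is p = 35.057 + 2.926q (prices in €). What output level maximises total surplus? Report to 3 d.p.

Social marginal benefit = demand − MEC = 256.252 - 1.831q.
Set SMB = MC: 256.252 - 1.831q = 35.057 + 2.926q → q* = 46.4988.

q* = 46.499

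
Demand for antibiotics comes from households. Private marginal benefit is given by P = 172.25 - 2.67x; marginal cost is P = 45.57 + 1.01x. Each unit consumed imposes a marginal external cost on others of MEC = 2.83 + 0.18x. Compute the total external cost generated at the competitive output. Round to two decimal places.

204.07

Market equilibrium (private): 45.57 + 1.01x = 172.25 - 2.67x → x_m = 34.4239.
Total external cost = ∫₀^{x_m} (2.83 + 0.18x) dx = 2.83×34.4239 + ½×0.18×34.4239² = 204.0701.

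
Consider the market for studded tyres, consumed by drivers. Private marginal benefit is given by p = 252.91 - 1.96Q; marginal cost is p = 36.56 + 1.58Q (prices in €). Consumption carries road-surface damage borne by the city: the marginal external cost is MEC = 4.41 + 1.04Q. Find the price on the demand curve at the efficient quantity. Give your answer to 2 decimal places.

P = €162.21

Social marginal benefit = demand − MEC = 248.50 - 3.00Q.
Set SMB = MC: 248.50 - 3.00Q = 36.56 + 1.58Q → Q* = 46.2751.
Consumer price on the demand curve at Q*: 252.91 − 1.96×46.2751 = 162.2108.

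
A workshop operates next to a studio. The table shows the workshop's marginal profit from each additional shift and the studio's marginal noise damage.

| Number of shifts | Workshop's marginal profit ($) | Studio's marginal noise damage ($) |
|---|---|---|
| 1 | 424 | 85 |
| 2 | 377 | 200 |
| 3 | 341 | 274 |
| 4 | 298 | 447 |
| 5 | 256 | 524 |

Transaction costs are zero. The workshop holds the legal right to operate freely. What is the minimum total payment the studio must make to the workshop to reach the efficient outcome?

$554

Left alone the workshop would choose level 5 (marginal profit stays positive).
Efficient level: k* = 3 (marginal profit ≥ marginal noise damage through 3).
The studio must at least cover the workshop's forgone profit from cutting 5→3: 298 + 256 = 554.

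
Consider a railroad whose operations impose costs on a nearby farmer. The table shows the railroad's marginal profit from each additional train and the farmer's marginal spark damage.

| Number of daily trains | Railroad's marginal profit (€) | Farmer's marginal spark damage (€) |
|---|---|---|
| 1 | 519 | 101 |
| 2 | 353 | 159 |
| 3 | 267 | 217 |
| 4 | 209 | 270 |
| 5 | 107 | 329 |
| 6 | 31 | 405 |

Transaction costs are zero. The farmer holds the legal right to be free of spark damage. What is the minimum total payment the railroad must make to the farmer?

Efficient level: marginal profit ≥ marginal spark damage through level 3, so k* = 3.
With the farmer holding the right, the railroad must at least compensate total damage at k*: 101 + 159 + 217 = 477.

€477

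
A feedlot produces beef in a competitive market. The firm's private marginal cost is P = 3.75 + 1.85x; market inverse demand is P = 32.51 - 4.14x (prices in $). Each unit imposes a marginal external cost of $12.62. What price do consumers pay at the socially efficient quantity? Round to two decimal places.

Social marginal cost = private MC + MEC = 16.37 + 1.85x.
Set SMC = demand: 16.37 + 1.85x = 32.51 - 4.14x → x* = 2.6945.
Consumer price on the demand curve at x*: 32.51 − 4.14×2.6945 = 21.3548.

P = $21.35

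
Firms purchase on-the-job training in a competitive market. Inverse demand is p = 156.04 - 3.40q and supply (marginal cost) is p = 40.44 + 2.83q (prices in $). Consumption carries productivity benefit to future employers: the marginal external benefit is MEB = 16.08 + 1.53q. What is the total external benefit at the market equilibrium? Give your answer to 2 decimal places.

Market equilibrium (private): 40.44 + 2.83q = 156.04 - 3.40q → q_m = 18.5554.
Total external benefit = ∫₀^{q_m} (16.08 + 1.53q) dq = 16.08×18.5554 + ½×1.53×18.5554² = 561.7625.

$561.76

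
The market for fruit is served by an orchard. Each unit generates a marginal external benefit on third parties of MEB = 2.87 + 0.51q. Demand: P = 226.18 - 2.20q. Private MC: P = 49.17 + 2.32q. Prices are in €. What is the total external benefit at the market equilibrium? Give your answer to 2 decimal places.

Market equilibrium (private): 49.17 + 2.32q = 226.18 - 2.20q → q_m = 39.1615.
Total external benefit = ∫₀^{q_m} (2.87 + 0.51q) dq = 2.87×39.1615 + ½×0.51×39.1615² = 503.4674.

€503.47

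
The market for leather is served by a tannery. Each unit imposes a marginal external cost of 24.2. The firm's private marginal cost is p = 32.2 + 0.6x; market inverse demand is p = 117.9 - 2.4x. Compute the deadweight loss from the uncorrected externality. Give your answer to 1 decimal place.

DWL = 97.6

Market equilibrium (private): 32.2 + 0.6x = 117.9 - 2.4x → x_m = 28.5667.
Social marginal cost = private MC + MEC = 56.4 + 0.6x.
Set SMC = demand: 56.4 + 0.6x = 117.9 - 2.4x → x* = 20.5000.
The loss is the area between SMC and demand from x* to x_m; with linear curves that's a triangle of height MEC(x_m).
DWL = ½ × 8.0667 × 24.2000 = 97.6071.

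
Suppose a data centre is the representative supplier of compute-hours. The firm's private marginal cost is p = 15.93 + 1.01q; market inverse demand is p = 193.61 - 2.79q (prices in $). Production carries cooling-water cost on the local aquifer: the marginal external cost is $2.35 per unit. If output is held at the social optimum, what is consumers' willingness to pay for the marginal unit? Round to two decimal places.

P = $64.88

Social marginal cost = private MC + MEC = 18.28 + 1.01q.
Set SMC = demand: 18.28 + 1.01q = 193.61 - 2.79q → q* = 46.1395.
Consumer price on the demand curve at q*: 193.61 − 2.79×46.1395 = 64.8808.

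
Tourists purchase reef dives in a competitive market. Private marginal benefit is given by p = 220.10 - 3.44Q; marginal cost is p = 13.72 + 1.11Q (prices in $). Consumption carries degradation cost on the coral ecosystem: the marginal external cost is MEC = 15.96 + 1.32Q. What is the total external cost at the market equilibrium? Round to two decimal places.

Market equilibrium (private): 13.72 + 1.11Q = 220.10 - 3.44Q → Q_m = 45.3582.
Total external cost = ∫₀^{Q_m} (15.96 + 1.32Q) dQ = 15.96×45.3582 + ½×1.32×45.3582² = 2081.7786.

$2081.78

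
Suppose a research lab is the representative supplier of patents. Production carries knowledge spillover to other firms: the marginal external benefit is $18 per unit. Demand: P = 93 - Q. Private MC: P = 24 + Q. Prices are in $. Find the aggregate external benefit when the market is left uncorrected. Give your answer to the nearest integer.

$621

Market equilibrium (private): 24 + Q = 93 - Q → Q_m = 34.5000.
Total external benefit = MEB × Q_m = 18 × 34.5000 = 621.0000.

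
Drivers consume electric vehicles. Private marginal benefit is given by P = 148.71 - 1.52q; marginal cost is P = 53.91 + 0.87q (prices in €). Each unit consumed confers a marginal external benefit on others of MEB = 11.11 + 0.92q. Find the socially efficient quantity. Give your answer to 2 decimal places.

Social marginal benefit = demand + MEB = 159.82 - 0.60q.
Set SMB = MC: 159.82 - 0.60q = 53.91 + 0.87q → q* = 72.0476.

q* = 72.05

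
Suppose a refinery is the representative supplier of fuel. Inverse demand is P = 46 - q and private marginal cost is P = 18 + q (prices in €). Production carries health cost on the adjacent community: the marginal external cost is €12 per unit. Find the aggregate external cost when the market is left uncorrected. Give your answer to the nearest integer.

€168

Market equilibrium (private): 18 + q = 46 - q → q_m = 14.0000.
Total external cost = MEC × q_m = 12 × 14.0000 = 168.0000.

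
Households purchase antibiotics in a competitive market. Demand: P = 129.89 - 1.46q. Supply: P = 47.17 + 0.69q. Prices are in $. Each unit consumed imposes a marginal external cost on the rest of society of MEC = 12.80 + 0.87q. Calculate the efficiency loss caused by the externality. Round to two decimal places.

DWL = $354.50

Market equilibrium (private): 47.17 + 0.69q = 129.89 - 1.46q → q_m = 38.4744.
Social marginal benefit = demand − MEC = 117.09 - 2.33q.
Set SMB = MC: 117.09 - 2.33q = 47.17 + 0.69q → q* = 23.1523.
The welfare-loss triangle has base |q_m − q*| and height MEC(q_m) (the vertical gap between SMB and MC is zero at q* and MEC at q_m).
DWL = ½ × 15.3221 × 46.2727 = 354.4975.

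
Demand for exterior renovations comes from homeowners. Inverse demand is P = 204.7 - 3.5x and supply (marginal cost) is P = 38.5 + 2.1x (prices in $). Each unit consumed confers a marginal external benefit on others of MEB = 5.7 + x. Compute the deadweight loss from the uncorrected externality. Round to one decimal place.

DWL = $136.0

Market equilibrium (private): 38.5 + 2.1x = 204.7 - 3.5x → x_m = 29.6786.
Social marginal benefit = demand + MEB = 210.4 - 2.5x.
Set SMB = MC: 210.4 - 2.5x = 38.5 + 2.1x → x* = 37.3696.
Height of the DWL triangle at x_m is SMB(x_m) − MC(x_m) = MEB(x_m) = 35.3786.
DWL = ½ × 7.6910 × 35.3786 = 136.0484.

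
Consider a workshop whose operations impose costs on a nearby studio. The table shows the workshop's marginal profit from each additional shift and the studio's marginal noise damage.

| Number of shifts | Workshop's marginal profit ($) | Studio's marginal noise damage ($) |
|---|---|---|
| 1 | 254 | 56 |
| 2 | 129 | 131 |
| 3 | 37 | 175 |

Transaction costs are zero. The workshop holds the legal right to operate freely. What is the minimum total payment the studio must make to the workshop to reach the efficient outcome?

Left alone the workshop would choose level 3 (marginal profit stays positive).
Efficient level: k* = 1 (marginal profit ≥ marginal noise damage through 1).
The studio must at least cover the workshop's forgone profit from cutting 3→1: 129 + 37 = 166.

$166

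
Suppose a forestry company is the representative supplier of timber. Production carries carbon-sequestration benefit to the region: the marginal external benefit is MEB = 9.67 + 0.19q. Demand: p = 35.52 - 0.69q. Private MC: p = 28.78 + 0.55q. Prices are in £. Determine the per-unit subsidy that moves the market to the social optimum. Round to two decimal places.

subsidy = £12.64 per unit

Social marginal cost = private MC − MEB = 19.11 + 0.36q.
Set SMC = demand: 19.11 + 0.36q = 35.52 - 0.69q → q* = 15.6286.
The Pigouvian subsidy equals MEB at q*: 9.67 + 0.19×15.6286 = 12.6394.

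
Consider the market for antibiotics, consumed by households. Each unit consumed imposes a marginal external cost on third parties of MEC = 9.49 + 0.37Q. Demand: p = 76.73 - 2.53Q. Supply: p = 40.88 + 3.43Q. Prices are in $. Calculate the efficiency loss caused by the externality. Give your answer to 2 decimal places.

Market equilibrium (private): 40.88 + 3.43Q = 76.73 - 2.53Q → Q_m = 6.0151.
Social marginal benefit = demand − MEC = 67.24 - 2.90Q.
Set SMB = MC: 67.24 - 2.90Q = 40.88 + 3.43Q → Q* = 4.1643.
Between Q* and Q_m the wedge MC − SMB runs linearly from 0 to MEC(Q_m), so the loss is a triangle.
DWL = ½ × 1.8508 × 11.7156 = 10.8416.

DWL = $10.84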